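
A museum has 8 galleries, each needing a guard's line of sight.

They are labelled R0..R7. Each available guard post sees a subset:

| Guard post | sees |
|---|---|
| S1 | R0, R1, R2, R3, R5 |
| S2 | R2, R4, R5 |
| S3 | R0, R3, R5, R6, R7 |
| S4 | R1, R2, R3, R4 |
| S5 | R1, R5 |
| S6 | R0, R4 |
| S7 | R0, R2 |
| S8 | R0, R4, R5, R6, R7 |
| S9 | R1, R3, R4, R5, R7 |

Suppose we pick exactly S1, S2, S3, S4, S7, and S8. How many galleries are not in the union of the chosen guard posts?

0

Union of S1, S2, S3, S4, S7, S8 = {R0, R1, R2, R3, R4, R5, R6, R7} — that's every gallery, so 0 are uncovered.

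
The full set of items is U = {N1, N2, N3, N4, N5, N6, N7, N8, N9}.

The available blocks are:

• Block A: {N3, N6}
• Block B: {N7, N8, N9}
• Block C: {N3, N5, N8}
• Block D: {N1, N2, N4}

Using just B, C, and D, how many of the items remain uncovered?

1

Union of B, C, D = {N1, N2, N3, N4, N5, N7, N8, N9}.
Not covered: N6 — 1 item.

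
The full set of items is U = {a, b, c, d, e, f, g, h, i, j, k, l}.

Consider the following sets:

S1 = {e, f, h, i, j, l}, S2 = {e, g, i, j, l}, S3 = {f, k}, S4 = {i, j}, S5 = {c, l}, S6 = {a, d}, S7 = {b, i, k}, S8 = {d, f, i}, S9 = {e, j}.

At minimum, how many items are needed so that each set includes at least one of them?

4

Take T = {c, d, j, k}. Each listed set contains at least one of these, so T is a hitting set of size 4.
The sets S3, S5, S6, S9 are pairwise disjoint, so any hitting set needs a separate item for each — at least 4. Hence 4 is optimal.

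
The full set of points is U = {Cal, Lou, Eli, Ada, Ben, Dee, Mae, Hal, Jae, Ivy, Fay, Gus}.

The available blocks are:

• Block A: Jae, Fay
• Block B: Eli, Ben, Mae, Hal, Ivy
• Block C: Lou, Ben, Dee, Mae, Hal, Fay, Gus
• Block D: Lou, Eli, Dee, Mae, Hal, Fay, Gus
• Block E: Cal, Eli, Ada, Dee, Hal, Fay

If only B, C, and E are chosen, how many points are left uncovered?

Union of B, C, E = {Cal, Lou, Eli, Ada, Ben, Dee, Mae, Hal, Ivy, Fay, Gus}.
Not covered: Jae — 1 point.

1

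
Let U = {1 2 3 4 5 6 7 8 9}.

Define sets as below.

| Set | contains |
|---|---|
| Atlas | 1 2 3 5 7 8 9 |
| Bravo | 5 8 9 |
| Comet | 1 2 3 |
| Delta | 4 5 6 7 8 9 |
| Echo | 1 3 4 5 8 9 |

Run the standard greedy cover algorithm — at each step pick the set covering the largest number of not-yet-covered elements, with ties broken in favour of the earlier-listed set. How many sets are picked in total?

Greedy: pick Atlas (covers 7 new) → pick Delta (covers 2 new). Total picks: 2.

2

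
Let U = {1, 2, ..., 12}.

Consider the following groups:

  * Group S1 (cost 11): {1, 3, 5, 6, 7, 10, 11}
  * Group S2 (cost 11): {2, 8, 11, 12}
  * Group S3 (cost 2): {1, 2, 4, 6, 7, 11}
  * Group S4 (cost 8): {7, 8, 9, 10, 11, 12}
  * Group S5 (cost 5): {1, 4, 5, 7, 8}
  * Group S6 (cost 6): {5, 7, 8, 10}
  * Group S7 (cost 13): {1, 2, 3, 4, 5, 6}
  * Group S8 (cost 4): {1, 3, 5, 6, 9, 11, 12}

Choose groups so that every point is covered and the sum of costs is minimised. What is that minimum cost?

S3, S6, S8 together cover every point (S3 ∪ S6 ∪ S8 = {1, 2, 3, 4, 5, 6, 7, 8, 9, 10, 11, 12}); total cost 2 + 6 + 4 = 12.
No covering selection has total cost below 12.

12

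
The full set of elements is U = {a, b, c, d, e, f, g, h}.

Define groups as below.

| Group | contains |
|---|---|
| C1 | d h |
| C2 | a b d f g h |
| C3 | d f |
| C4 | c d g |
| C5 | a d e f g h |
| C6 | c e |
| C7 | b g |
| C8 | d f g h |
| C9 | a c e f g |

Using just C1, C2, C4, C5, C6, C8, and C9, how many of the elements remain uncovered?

0

Union of C1, C2, C4, C5, C6, C8, C9 = {a, b, c, d, e, f, g, h} — that's every element, so 0 are uncovered.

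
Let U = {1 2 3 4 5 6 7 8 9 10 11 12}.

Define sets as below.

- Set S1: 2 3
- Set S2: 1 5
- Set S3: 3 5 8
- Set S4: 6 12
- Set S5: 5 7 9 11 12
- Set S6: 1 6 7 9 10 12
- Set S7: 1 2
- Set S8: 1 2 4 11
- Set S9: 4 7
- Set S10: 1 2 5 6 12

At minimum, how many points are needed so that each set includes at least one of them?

4

Take H = {2, 5, 7, 12}. Each listed set contains at least one of these, so H is a hitting set of size 4.
The sets S1, S2, S4, S9 are pairwise disjoint, so any hitting set needs a separate point for each — at least 4. Hence 4 is optimal.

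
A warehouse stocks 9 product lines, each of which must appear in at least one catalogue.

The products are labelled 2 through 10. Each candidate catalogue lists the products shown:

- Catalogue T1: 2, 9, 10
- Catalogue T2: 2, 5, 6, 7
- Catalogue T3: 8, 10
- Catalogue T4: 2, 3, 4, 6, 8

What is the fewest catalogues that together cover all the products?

T1 and T2 and T4 together: T1 ∪ T2 ∪ T4 = {2, 3, 4, 5, 6, 7, 8, 9, 10} — every product is covered.
Only T4 contains 3, so T4 is forced; the remaining 4 products need at least 2 more catalogues (each remaining catalogue adds at most 2) — so at least 3 catalogues are needed, and 3 is optimal.

3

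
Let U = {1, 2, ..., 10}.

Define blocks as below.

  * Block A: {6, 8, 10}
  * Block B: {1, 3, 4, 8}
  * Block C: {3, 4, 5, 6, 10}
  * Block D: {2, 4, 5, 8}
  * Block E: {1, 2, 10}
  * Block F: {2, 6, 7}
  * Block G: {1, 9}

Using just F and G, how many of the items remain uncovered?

5

Union of F, G = {1, 2, 6, 7, 9}.
Not covered: 3, 4, 5, 8, 10 — 5 items.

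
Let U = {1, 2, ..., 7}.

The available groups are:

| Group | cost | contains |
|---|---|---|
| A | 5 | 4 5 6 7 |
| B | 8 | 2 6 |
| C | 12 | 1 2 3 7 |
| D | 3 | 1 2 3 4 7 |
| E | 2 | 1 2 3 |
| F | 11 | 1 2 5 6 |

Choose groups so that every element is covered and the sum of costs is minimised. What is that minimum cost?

A, E together cover every element (A ∪ E = {1, 2, 3, 4, 5, 6, 7}); total cost 5 + 2 = 7.
The greedy pick D, A costs 8; no covering selection beats 7.

7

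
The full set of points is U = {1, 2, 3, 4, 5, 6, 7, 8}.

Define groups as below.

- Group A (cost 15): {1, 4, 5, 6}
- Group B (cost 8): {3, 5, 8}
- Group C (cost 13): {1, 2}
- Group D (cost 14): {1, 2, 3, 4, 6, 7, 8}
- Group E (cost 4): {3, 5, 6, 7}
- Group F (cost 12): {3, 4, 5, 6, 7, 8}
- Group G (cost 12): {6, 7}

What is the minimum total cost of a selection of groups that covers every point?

18

D, E together cover every point (D ∪ E = {1, 2, 3, 4, 5, 6, 7, 8}); total cost 14 + 4 = 18.
No covering selection has total cost below 18.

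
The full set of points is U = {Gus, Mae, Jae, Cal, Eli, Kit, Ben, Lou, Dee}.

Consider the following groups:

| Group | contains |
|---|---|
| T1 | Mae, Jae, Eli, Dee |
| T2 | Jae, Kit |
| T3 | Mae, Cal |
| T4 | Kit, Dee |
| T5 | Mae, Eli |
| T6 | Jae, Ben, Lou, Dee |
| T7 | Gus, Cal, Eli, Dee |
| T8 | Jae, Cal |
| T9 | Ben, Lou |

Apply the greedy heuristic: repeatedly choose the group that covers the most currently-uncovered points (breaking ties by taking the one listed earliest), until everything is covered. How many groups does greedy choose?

4

Greedy: pick T1 (covers 4 new) → pick T6 (covers 2 new) → pick T7 (covers 2 new) → pick T2 (covers 1 new). Total picks: 4.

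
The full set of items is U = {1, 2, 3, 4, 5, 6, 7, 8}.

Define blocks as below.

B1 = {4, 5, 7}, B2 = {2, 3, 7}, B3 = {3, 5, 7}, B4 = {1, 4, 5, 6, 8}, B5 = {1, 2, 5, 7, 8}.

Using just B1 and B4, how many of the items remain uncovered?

Union of B1, B4 = {1, 4, 5, 6, 7, 8}.
Not covered: 2, 3 — 2 items.

2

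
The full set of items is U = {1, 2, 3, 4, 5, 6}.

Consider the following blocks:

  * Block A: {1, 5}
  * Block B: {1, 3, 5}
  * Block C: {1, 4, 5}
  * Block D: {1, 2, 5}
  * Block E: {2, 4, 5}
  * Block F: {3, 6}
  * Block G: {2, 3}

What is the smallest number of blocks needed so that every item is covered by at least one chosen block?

3

Take {D, E, F}. Their union is {1, 2, 3, 4, 5, 6}, which is all 6 items.
Only F contains 6, so F is forced; the remaining 4 items need at least 2 more blocks (each remaining block adds at most 3) — so at least 3 blocks are needed, and 3 is optimal.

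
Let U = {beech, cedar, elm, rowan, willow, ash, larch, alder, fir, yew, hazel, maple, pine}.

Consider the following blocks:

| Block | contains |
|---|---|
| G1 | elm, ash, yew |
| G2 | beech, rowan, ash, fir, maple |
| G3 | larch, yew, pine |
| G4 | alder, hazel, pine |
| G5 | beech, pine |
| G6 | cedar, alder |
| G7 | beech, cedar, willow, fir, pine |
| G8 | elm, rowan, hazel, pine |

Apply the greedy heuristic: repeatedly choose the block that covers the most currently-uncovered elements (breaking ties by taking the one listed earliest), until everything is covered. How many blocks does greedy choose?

Greedy: pick G2 (covers 5 new) → pick G3 (covers 3 new) → pick G4 (covers 2 new) → pick G7 (covers 2 new) → pick G1 (covers 1 new). Total picks: 5.

5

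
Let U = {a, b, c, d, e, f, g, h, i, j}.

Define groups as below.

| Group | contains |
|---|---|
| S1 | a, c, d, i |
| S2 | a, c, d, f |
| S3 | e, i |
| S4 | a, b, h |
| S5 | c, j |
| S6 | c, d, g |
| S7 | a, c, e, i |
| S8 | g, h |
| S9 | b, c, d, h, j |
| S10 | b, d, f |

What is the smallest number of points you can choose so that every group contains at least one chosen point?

T = {c, d, h, i} meets every group (each contains at least one member of T), and |T| = 4.
The groups S3, S5, S8, S10 are pairwise disjoint, so any hitting set needs a separate point for each — at least 4. Hence 4 is optimal.

4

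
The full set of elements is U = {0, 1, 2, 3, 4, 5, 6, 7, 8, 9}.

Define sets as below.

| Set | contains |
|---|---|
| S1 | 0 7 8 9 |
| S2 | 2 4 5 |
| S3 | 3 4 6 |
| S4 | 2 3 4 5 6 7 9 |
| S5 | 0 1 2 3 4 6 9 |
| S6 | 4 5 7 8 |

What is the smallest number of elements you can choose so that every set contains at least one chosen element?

2

H = {4, 9} meets every set (each contains at least one member of H), and |H| = 2.
The sets S1, S3 are pairwise disjoint, so any hitting set needs a separate element for each — at least 2. Hence 2 is optimal.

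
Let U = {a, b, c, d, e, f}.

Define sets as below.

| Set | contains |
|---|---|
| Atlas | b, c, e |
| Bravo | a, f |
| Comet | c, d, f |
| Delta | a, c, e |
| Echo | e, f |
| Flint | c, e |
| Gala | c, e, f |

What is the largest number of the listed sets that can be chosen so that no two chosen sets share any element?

2

Bravo, Flint are pairwise disjoint (Bravo={a,f}; Flint={c,e}).
Every remaining set overlaps one of these, and no 3 of the listed sets are pairwise disjoint, so 2 is the maximum.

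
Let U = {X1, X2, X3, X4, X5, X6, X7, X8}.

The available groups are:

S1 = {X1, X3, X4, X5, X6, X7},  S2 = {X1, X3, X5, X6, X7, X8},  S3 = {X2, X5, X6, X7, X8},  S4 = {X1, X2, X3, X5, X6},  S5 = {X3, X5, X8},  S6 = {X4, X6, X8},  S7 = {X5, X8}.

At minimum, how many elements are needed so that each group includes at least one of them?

2

Take H = {X1, X8}. Each listed group contains at least one of these, so H is a hitting set of size 2.
No single element lies in every group, so at least 2 are needed and 2 is optimal.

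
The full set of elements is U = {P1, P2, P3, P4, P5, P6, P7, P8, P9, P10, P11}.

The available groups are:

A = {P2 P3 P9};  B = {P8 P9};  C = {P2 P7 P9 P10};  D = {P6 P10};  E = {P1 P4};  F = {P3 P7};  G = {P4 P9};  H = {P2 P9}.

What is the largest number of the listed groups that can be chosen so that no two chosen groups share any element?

D, E, F, H are pairwise disjoint (D={P6,P10}; E={P1,P4}; F={P3,P7}; H={P2,P9}).
Every remaining group overlaps one of these, and no 5 of the listed groups are pairwise disjoint, so 4 is the maximum.

4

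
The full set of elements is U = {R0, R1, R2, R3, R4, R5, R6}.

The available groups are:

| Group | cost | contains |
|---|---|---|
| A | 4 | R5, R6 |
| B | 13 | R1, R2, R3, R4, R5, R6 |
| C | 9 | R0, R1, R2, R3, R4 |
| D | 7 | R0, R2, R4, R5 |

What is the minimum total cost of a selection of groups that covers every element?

13

A, C together cover every element (A ∪ C = {R0, R1, R2, R3, R4, R5, R6}); total cost 4 + 9 = 13.
The greedy pick D, A, C costs 20; no covering selection beats 13.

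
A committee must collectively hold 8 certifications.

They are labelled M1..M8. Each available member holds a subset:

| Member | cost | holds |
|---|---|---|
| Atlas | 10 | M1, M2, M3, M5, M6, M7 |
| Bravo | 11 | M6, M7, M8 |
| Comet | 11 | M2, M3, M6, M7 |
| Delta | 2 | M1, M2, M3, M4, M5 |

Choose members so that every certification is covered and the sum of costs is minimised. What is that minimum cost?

Bravo, Delta together cover every certification (Bravo ∪ Delta = {M1, M2, M3, M4, M5, M6, M7, M8}); total cost 11 + 2 = 13.
No covering selection has total cost below 13.

13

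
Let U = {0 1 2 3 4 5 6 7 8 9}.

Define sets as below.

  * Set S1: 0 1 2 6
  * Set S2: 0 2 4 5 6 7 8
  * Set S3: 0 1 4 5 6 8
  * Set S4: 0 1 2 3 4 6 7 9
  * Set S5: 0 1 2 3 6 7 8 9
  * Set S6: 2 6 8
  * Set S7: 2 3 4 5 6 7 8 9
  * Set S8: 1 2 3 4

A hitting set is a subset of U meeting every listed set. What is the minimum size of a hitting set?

2

The 2 points {0, 2} hit every set.
No single point lies in every set, so at least 2 are needed and 2 is optimal.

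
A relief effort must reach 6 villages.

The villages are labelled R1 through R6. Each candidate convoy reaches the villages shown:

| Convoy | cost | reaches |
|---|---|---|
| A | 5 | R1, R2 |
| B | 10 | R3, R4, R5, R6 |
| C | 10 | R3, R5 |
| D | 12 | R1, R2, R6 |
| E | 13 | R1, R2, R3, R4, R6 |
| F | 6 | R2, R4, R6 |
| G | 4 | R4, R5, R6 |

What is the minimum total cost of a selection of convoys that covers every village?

15

A, B together cover every village (A ∪ B = {R1, R2, R3, R4, R5, R6}); total cost 5 + 10 = 15.
The greedy pick G, A, B costs 19; no covering selection beats 15.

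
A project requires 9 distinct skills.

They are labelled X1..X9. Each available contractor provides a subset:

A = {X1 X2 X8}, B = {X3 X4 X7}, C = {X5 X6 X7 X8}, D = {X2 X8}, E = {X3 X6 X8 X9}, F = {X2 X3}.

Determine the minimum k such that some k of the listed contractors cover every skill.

A and B and C and E together: A ∪ B ∪ C ∪ E = {X1, X2, X3, X4, X5, X6, X7, X8, X9} — every skill is covered.
Only C contains X5, so C is forced; the remaining 5 skills need at least 3 more contractors (each remaining contractor adds at most 2) — so at least 4 contractors are needed, and 4 is optimal.

4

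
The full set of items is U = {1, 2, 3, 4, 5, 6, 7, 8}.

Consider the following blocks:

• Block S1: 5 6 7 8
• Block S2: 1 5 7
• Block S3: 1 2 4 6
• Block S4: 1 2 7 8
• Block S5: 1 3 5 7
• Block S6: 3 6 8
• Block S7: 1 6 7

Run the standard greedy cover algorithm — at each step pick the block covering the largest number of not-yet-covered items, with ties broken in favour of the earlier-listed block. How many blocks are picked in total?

3

Greedy: pick S1 (covers 4 new) → pick S3 (covers 3 new) → pick S5 (covers 1 new). Total picks: 3.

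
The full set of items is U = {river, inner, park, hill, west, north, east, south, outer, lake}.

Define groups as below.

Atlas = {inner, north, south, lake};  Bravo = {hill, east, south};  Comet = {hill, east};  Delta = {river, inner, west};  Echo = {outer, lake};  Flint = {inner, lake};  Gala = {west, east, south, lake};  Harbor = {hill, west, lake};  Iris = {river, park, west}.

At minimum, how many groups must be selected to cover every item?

4

Atlas and Bravo and Echo and Iris together: Atlas ∪ Bravo ∪ Echo ∪ Iris = {river, inner, park, hill, west, north, east, south, outer, lake} — every item is covered.
Only Echo contains outer, so Echo is forced; the remaining 8 items need at least 3 more groups (each remaining group adds at most 3) — so at least 4 groups are needed, and 4 is optimal.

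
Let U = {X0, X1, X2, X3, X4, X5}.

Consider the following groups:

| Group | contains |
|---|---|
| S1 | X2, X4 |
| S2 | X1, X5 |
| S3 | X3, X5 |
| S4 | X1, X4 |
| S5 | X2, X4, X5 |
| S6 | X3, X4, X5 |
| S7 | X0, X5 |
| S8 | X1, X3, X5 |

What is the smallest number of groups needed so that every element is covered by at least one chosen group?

Take {S5, S7, S8}. Their union is {X0, X1, X2, X3, X4, X5}, which is all 6 elements.
Only S7 contains X0, so S7 is forced; the remaining 4 elements need at least 2 more groups (each remaining group adds at most 2) — so at least 3 groups are needed, and 3 is optimal.

3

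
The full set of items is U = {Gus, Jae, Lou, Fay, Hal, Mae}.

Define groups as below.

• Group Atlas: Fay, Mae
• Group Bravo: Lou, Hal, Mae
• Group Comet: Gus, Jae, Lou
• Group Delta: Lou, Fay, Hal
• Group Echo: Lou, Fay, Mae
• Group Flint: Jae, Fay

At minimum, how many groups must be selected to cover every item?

3

Take {Comet, Delta, Echo}. Their union is {Gus, Jae, Lou, Fay, Hal, Mae}, which is all 6 items.
Only Comet contains Gus, so Comet is forced; the remaining 3 items need at least 2 more groups (each remaining group adds at most 2) — so at least 3 groups are needed, and 3 is optimal.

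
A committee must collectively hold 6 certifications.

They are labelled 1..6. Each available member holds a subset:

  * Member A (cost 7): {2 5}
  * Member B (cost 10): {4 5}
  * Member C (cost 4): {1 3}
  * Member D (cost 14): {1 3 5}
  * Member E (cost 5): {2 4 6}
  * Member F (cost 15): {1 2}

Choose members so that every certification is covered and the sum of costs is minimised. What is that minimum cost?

16

A, C, E together cover every certification (A ∪ C ∪ E = {1, 2, 3, 4, 5, 6}); total cost 7 + 4 + 5 = 16.
No covering selection has total cost below 16.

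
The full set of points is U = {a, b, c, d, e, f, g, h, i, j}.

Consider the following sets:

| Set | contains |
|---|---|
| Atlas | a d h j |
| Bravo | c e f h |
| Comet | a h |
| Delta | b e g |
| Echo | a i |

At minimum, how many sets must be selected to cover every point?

4

Atlas, Bravo, Delta, and Echo cover everything between them: the union {a, b, c, d, e, f, g, h, i, j} is all of U.
No 3 of the 5 sets cover everything (all 10 combinations miss at least one point), so 4 is optimal.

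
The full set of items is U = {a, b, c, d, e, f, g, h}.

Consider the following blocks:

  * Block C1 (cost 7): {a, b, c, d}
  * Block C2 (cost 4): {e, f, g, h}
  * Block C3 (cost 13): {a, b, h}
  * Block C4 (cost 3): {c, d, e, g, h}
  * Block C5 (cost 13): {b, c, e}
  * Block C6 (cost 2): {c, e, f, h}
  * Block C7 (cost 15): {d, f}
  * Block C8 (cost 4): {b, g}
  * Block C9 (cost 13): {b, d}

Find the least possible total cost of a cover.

11

C1, C2 together cover every item (C1 ∪ C2 = {a, b, c, d, e, f, g, h}); total cost 7 + 4 = 11.
The greedy pick C6, C4, C1 costs 12; no covering selection beats 11.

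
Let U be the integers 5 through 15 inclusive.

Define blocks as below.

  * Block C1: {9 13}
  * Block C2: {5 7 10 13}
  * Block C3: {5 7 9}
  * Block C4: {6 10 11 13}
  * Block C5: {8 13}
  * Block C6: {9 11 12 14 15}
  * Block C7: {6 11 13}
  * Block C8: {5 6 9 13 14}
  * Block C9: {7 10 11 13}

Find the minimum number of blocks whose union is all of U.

4

C2 and C4 and C5 and C6 together: C2 ∪ C4 ∪ C5 ∪ C6 = {5, 6, 7, 8, 9, 10, 11, 12, 13, 14, 15} — every point is covered.
No 3 of the 9 blocks cover everything (all 84 combinations miss at least one point), so 4 is optimal.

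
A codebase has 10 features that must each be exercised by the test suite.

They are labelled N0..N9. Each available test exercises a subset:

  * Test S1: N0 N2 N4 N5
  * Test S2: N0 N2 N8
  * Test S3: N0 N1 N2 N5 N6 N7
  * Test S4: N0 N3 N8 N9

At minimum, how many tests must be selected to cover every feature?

S1 and S3 and S4 together: S1 ∪ S3 ∪ S4 = {N0, N1, N2, N3, N4, N5, N6, N7, N8, N9} — every feature is covered.
Only S3 contains N1, so S3 is forced; the remaining 4 features need at least 2 more tests (each remaining test adds at most 3) — so at least 3 tests are needed, and 3 is optimal.

3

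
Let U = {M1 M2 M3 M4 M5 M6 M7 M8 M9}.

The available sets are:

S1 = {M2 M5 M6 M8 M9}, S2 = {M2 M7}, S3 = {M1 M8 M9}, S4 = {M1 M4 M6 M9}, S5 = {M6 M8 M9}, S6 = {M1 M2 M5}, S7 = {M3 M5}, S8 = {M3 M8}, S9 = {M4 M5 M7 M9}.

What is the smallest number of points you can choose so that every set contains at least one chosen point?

3

H = {M2, M3, M9} meets every set (each contains at least one member of H), and |H| = 3.
The sets S2, S3, S7 are pairwise disjoint, so any hitting set needs a separate point for each — at least 3. Hence 3 is optimal.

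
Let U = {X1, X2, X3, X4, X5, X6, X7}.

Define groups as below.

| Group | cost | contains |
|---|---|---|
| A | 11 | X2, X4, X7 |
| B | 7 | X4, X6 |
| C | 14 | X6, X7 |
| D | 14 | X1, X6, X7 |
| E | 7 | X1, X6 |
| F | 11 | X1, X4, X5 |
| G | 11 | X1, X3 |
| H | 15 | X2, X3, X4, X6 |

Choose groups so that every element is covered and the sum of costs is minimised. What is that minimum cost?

37

A, F, H together cover every element (A ∪ F ∪ H = {X1, X2, X3, X4, X5, X6, X7}); total cost 11 + 11 + 15 = 37.
The greedy pick B, A, F, G costs 40; no covering selection beats 37.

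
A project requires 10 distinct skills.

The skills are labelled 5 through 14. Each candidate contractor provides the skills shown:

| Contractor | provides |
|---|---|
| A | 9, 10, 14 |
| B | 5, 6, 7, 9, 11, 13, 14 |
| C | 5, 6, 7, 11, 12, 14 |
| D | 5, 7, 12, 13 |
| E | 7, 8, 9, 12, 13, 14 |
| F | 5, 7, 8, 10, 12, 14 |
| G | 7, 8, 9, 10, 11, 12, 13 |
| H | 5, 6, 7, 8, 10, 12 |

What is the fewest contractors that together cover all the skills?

2

B and F together: B ∪ F = {5, 6, 7, 8, 9, 10, 11, 12, 13, 14} — every skill is covered.
No single contractor has all 10 skills (the largest, B, has 7), so 2 is optimal.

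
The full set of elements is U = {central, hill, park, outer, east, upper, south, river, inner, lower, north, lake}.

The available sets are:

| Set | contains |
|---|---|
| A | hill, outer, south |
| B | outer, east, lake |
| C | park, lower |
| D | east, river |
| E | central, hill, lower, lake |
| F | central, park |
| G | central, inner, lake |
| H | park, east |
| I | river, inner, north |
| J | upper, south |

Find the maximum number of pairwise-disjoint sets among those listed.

B, C, I, J are pairwise disjoint (B={outer,east,lake}; C={park,lower}; I={river,inner,north}; J={upper,south}).
Every remaining set overlaps one of these, and no 5 of the listed sets are pairwise disjoint, so 4 is the maximum.

4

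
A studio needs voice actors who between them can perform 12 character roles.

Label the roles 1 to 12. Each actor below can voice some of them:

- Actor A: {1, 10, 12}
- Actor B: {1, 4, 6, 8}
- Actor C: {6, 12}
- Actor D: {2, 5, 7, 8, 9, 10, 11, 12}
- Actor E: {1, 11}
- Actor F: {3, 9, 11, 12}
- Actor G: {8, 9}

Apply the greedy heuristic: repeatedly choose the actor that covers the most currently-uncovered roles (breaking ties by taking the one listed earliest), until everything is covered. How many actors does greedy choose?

Greedy: pick D (covers 8 new) → pick B (covers 3 new) → pick F (covers 1 new). Total picks: 3.

3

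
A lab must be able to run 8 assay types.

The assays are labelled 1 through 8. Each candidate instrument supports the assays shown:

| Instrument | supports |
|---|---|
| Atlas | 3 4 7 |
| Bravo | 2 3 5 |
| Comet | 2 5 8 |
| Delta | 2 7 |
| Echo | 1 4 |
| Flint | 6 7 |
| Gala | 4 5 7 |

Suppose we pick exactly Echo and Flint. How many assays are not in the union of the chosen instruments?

4

Union of Echo, Flint = {1, 4, 6, 7}.
Not covered: 2, 3, 5, 8 — 4 assays.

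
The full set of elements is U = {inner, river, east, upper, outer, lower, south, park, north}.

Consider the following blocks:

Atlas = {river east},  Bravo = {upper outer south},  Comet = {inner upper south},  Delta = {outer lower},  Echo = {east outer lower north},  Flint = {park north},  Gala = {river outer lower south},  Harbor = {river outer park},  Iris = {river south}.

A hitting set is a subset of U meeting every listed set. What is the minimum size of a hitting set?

H = {river, lower, south, park} meets every block (each contains at least one member of H), and |H| = 4.
The blocks Atlas, Comet, Delta, Flint are pairwise disjoint, so any hitting set needs a separate element for each — at least 4. Hence 4 is optimal.

4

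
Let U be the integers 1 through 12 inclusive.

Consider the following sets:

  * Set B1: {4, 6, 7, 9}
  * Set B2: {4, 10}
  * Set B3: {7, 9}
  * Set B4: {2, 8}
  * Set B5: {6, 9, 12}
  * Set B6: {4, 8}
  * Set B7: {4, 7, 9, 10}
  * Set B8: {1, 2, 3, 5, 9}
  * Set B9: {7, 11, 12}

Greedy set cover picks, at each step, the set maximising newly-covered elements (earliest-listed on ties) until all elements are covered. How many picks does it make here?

Greedy: pick B8 (covers 5 new) → pick B1 (covers 3 new) → pick B9 (covers 2 new) → pick B2 (covers 1 new) → pick B4 (covers 1 new). Total picks: 5.

5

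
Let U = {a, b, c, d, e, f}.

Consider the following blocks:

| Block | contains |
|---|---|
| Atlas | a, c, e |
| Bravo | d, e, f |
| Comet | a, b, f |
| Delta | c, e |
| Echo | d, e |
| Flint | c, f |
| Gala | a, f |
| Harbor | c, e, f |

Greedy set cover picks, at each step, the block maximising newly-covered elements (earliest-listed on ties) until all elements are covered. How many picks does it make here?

3

Greedy: pick Atlas (covers 3 new) → pick Bravo (covers 2 new) → pick Comet (covers 1 new). Total picks: 3.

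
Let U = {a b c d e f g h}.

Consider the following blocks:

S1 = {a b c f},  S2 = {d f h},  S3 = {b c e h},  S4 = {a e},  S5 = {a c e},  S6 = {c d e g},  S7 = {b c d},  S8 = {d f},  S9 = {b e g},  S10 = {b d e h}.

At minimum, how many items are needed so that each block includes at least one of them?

3

T = {b, e, f} meets every block (each contains at least one member of T), and |T| = 3.
No choice of 2 items meets every block, so 3 is the minimum.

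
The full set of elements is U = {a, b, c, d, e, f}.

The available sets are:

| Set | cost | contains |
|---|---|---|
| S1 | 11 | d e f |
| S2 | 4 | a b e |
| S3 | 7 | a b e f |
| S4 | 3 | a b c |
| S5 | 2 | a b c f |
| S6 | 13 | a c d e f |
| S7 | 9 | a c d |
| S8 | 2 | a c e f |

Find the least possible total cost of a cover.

13

S1, S5 together cover every element (S1 ∪ S5 = {a, b, c, d, e, f}); total cost 11 + 2 = 13.
No covering selection has total cost below 13.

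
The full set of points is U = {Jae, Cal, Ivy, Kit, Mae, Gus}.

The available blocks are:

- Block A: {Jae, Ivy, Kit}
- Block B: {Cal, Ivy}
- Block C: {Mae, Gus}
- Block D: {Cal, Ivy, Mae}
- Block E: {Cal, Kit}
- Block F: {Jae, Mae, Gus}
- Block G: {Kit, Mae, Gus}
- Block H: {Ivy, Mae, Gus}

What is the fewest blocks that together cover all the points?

Take {B, E, F}. Their union is {Jae, Cal, Ivy, Kit, Mae, Gus}, which is all 6 points.
No 2 of the 8 blocks cover everything (all 28 combinations miss at least one point), so 3 is optimal.

3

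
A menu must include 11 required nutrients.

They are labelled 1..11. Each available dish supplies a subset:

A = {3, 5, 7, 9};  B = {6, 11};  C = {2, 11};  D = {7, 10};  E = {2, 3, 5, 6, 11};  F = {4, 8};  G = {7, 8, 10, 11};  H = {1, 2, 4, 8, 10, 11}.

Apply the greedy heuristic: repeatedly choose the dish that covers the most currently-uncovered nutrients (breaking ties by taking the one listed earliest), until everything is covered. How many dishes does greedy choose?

3

Greedy: pick H (covers 6 new) → pick A (covers 4 new) → pick B (covers 1 new). Total picks: 3.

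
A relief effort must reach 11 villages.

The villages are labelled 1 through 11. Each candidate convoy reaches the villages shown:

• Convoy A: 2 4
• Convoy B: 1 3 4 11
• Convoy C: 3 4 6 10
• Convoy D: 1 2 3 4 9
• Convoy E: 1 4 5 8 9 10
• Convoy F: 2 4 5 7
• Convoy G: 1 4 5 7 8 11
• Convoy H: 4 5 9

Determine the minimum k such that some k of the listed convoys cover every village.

Take {C, D, G}. Their union is {1, 2, 3, 4, 5, 6, 7, 8, 9, 10, 11}, which is all 11 villages.
Only C contains 6, so C is forced; the remaining 7 villages need at least 2 more convoys (each remaining convoy adds at most 5) — so at least 3 convoys are needed, and 3 is optimal.

3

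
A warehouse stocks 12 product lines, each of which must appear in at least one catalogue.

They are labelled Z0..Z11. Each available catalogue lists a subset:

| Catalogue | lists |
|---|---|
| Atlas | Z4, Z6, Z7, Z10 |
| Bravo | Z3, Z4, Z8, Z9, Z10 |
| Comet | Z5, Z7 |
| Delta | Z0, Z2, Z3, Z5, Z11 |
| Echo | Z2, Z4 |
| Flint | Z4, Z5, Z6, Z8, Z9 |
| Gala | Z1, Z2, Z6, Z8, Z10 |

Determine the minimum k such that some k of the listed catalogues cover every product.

4

Atlas and Delta and Flint and Gala together: Atlas ∪ Delta ∪ Flint ∪ Gala = {Z0, Z1, Z2, Z3, Z4, Z5, Z6, Z7, Z8, Z9, Z10, Z11} — every product is covered.
No 3 of the 7 catalogues cover everything (all 35 combinations miss at least one product), so 4 is optimal.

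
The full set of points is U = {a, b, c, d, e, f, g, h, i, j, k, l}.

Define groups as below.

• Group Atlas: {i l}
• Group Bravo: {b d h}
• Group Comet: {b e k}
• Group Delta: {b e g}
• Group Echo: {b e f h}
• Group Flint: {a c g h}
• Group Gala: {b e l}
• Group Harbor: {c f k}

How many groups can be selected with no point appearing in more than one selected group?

Atlas, Bravo, Harbor are pairwise disjoint (Atlas={i,l}; Bravo={b,d,h}; Harbor={c,f,k}).
Every remaining group overlaps one of these, and no 4 of the listed groups are pairwise disjoint, so 3 is the maximum.

3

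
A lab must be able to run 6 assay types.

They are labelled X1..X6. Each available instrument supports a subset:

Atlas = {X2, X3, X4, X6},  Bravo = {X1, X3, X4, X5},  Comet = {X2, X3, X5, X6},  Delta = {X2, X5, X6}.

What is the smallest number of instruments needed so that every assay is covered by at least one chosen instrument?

Bravo and Delta together: Bravo ∪ Delta = {X1, X2, X3, X4, X5, X6} — every assay is covered.
No single instrument has all 6 assays (the largest, Atlas, has 4), so 2 is optimal.

2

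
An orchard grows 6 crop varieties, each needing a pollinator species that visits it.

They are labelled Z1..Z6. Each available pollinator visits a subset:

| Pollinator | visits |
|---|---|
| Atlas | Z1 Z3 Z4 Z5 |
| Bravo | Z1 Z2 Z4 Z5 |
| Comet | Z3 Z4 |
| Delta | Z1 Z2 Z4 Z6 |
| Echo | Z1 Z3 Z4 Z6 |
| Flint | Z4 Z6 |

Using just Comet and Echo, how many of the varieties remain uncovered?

Union of Comet, Echo = {Z1, Z3, Z4, Z6}.
Not covered: Z2, Z5 — 2 varieties.

2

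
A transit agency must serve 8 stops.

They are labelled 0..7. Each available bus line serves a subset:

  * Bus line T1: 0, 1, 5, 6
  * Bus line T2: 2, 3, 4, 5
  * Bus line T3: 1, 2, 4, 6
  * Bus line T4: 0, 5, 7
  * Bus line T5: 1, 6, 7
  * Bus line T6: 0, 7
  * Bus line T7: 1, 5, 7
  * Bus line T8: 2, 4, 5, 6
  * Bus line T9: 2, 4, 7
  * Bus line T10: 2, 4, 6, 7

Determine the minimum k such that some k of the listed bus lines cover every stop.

T1 and T2 and T7 together: T1 ∪ T2 ∪ T7 = {0, 1, 2, 3, 4, 5, 6, 7} — every stop is covered.
Only T2 contains 3, so T2 is forced; the remaining 4 stops need at least 2 more bus lines (each remaining bus line adds at most 3) — so at least 3 bus lines are needed, and 3 is optimal.

3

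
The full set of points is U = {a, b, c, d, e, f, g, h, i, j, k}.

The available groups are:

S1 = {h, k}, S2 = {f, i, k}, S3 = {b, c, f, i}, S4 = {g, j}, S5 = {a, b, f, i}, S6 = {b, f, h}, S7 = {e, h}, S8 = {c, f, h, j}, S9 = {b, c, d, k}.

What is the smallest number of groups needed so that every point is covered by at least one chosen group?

4

S4, S5, S7, and S9 cover everything between them: the union {a, b, c, d, e, f, g, h, i, j, k} is all of U.
Only S5 contains a, so S5 is forced; the remaining 7 points need at least 3 more groups (each remaining group adds at most 3) — so at least 4 groups are needed, and 4 is optimal.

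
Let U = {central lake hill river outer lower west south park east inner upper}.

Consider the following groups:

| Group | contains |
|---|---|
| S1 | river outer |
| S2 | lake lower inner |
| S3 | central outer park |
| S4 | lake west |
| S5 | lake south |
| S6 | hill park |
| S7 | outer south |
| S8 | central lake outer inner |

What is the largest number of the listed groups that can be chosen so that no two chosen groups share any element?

S1, S5, S6 are pairwise disjoint (S1={river,outer}; S5={lake,south}; S6={hill,park}).
Every remaining group overlaps one of these, and no 4 of the listed groups are pairwise disjoint, so 3 is the maximum.

3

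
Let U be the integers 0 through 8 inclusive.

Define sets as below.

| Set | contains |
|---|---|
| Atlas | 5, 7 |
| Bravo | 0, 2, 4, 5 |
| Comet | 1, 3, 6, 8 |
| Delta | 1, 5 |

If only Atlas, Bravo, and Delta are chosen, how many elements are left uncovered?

Union of Atlas, Bravo, Delta = {0, 1, 2, 4, 5, 7}.
Not covered: 3, 6, 8 — 3 elements.

3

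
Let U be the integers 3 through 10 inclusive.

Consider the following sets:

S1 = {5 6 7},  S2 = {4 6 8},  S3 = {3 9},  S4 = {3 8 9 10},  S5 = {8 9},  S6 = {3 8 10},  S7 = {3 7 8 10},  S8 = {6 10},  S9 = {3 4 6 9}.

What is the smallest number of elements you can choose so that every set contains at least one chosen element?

The 3 elements {3, 6, 9} hit every set.
No choice of 2 elements meets every set, so 3 is the minimum.

3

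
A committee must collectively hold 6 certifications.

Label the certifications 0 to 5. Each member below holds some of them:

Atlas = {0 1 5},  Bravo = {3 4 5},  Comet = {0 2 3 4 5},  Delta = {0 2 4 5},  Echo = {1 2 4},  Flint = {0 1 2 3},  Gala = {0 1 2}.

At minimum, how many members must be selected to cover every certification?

2

Take {Comet, Gala}. Their union is {0, 1, 2, 3, 4, 5}, which is all 6 certifications.
No single member has all 6 certifications (the largest, Comet, has 5), so 2 is optimal.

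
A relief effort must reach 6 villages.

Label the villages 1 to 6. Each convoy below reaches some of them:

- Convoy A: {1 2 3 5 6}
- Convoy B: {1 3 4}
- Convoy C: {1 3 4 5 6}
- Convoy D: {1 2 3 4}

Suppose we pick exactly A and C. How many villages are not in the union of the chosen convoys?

0

Union of A, C = {1, 2, 3, 4, 5, 6} — that's every village, so 0 are uncovered.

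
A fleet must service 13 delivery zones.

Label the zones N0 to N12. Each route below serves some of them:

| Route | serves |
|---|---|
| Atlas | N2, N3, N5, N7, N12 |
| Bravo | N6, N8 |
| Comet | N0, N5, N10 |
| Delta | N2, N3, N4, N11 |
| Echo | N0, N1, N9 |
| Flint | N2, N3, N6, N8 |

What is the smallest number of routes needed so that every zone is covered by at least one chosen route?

Atlas and Comet and Delta and Echo and Flint together: Atlas ∪ Comet ∪ Delta ∪ Echo ∪ Flint = {N0, N1, N2, N3, N4, N5, N6, N7, N8, N9, N10, N11, N12} — every zone is covered.
No 4 of the 6 routes cover everything (all 15 combinations miss at least one zone), so 5 is optimal.

5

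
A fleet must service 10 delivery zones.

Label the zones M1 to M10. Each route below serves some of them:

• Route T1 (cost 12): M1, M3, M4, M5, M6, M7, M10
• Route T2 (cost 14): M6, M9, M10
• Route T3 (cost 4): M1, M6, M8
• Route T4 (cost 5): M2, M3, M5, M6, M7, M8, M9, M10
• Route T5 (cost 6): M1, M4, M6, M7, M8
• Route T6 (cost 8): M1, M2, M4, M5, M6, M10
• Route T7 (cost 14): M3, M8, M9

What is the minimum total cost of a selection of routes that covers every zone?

11

T4, T5 together cover every zone (T4 ∪ T5 = {M1, M2, M3, M4, M5, M6, M7, M8, M9, M10}); total cost 5 + 6 = 11.
No covering selection has total cost below 11.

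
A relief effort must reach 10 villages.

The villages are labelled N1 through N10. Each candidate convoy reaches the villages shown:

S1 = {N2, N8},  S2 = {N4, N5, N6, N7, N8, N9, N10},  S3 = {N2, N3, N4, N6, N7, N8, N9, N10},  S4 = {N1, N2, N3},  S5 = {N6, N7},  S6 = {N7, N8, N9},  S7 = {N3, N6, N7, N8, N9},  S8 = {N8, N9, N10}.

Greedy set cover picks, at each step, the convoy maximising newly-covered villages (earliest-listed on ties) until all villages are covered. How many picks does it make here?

3

Greedy: pick S3 (covers 8 new) → pick S2 (covers 1 new) → pick S4 (covers 1 new). Total picks: 3.
(The true minimum cover uses only 2 convoys, so greedy is not optimal here.)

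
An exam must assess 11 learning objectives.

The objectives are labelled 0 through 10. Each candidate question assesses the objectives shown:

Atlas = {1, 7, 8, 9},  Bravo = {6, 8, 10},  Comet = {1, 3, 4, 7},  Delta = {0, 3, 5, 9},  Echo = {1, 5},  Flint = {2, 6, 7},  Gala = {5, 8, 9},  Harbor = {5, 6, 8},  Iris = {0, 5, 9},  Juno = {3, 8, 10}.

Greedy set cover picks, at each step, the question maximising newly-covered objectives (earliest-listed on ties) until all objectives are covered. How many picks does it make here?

Greedy: pick Atlas (covers 4 new) → pick Delta (covers 3 new) → pick Bravo (covers 2 new) → pick Comet (covers 1 new) → pick Flint (covers 1 new). Total picks: 5.
(The true minimum cover uses only 4 questions, so greedy is not optimal here.)

5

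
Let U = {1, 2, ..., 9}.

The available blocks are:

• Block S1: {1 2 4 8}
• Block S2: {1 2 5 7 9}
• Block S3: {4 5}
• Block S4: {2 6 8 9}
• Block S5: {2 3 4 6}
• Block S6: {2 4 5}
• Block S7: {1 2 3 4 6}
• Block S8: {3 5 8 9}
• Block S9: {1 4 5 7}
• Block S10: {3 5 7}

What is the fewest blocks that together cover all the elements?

3

S1 and S2 and S5 together: S1 ∪ S2 ∪ S5 = {1, 2, 3, 4, 5, 6, 7, 8, 9} — every element is covered.
No 2 of the 10 blocks cover everything (all 45 combinations miss at least one element), so 3 is optimal.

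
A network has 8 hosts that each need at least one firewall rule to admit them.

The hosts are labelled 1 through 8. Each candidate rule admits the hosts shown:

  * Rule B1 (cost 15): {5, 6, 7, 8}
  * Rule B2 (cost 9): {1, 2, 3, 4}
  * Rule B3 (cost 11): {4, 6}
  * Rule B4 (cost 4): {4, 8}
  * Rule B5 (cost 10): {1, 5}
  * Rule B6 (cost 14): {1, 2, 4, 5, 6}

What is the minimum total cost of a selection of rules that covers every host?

B1, B2 together cover every host (B1 ∪ B2 = {1, 2, 3, 4, 5, 6, 7, 8}); total cost 15 + 9 = 24.
The greedy pick B4, B2, B1 costs 28; no covering selection beats 24.

24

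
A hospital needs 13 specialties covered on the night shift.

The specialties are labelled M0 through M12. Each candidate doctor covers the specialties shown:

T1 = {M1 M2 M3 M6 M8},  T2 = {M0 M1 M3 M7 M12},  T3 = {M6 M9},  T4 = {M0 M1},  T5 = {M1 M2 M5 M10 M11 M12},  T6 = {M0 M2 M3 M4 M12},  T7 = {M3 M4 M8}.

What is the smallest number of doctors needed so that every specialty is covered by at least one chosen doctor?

Take {T2, T3, T5, T7}. Their union is {M0, M1, M2, M3, M4, M5, M6, M7, M8, M9, M10, M11, M12}, which is all 13 specialties.
Only T5 contains M5, so T5 is forced; the remaining 7 specialties need at least 3 more doctors (each remaining doctor adds at most 3) — so at least 4 doctors are needed, and 4 is optimal.

4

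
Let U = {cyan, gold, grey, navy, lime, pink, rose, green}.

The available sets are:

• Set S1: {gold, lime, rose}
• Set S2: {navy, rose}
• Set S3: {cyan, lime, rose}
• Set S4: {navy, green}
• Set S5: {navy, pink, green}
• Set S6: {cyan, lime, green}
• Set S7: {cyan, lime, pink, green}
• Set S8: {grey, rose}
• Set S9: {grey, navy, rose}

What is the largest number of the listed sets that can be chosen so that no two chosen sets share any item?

2

S6, S9 are pairwise disjoint (S6={cyan,lime,green}; S9={grey,navy,rose}).
Every remaining set overlaps one of these, and no 3 of the listed sets are pairwise disjoint, so 2 is the maximum.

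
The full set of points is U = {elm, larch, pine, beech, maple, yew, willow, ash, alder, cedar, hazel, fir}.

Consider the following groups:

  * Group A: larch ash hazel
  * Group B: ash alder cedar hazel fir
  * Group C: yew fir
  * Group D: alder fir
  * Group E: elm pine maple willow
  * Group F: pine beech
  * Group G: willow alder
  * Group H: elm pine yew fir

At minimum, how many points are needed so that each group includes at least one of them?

Take T = {beech, willow, hazel, fir}. Each listed group contains at least one of these, so T is a hitting set of size 4.
The groups A, C, F, G are pairwise disjoint, so any hitting set needs a separate point for each — at least 4. Hence 4 is optimal.

4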